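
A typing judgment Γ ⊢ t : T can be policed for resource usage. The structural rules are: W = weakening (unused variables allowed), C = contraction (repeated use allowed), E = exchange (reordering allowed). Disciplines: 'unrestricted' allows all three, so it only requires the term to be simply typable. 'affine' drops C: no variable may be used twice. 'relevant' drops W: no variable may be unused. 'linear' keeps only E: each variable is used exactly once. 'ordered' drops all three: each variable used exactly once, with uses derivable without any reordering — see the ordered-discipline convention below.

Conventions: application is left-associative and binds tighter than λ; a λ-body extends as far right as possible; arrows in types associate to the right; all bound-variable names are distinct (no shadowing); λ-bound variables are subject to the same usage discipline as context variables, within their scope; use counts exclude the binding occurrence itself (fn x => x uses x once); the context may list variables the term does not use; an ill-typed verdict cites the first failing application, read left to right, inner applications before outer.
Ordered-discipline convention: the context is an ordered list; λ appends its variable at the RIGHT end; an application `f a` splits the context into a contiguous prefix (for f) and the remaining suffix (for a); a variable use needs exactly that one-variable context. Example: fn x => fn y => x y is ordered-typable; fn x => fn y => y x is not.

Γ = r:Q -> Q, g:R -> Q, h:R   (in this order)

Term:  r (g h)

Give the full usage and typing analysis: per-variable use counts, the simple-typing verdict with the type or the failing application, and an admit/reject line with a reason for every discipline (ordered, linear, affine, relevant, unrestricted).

counts: r ×1; g ×1; h ×1
left-to-right use order: r, g, h
typing: ✓ — Q
ordered: ✓ — r, g, h once each; derivable with no W/C/E
linear: ✓ — exactly-once usage across r, g, h
affine: ✓ — r, g, h: no repeats, contraction unneeded
relevant: ✓ — r, g, h: all used, weakening unneeded
unrestricted: ✓ — typability at Q is all that's needed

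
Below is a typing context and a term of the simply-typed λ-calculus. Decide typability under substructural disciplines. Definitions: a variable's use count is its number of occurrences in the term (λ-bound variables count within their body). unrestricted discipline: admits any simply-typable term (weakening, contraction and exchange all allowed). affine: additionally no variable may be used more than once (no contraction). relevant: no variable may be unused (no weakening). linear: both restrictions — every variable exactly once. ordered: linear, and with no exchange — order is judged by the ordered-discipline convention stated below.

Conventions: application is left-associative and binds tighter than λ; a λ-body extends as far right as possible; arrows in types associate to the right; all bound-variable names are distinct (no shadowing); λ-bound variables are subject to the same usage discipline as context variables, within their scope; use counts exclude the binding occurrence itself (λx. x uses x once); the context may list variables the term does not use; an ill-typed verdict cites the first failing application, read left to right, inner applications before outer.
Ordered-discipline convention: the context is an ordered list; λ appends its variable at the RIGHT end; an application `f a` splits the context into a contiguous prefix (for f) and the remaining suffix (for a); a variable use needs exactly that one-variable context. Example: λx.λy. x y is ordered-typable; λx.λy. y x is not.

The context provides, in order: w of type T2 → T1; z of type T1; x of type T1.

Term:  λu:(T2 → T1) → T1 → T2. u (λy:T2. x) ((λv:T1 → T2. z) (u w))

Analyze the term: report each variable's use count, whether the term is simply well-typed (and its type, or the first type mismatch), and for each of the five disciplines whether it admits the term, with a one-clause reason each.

usage: w=1, z=1, x=1, u (λ-bound)=2, y (λ-bound)=0, v (λ-bound)=0
left-to-right use order: u, x, z, u, w
typing: the term checks, with type ((T2 → T1) → T1 → T2) → T2
ordered ✗ (repeated use of u ×2; y, v left unused)
linear ✗ (repeated use of u ×2; y, v left unused)
affine ✗ (repeated use of u ×2)
relevant ✗ (y, v left unused)
unrestricted ✓ (well-typed at ((T2 → T1) → T1 → T2) → T2; no restrictions here)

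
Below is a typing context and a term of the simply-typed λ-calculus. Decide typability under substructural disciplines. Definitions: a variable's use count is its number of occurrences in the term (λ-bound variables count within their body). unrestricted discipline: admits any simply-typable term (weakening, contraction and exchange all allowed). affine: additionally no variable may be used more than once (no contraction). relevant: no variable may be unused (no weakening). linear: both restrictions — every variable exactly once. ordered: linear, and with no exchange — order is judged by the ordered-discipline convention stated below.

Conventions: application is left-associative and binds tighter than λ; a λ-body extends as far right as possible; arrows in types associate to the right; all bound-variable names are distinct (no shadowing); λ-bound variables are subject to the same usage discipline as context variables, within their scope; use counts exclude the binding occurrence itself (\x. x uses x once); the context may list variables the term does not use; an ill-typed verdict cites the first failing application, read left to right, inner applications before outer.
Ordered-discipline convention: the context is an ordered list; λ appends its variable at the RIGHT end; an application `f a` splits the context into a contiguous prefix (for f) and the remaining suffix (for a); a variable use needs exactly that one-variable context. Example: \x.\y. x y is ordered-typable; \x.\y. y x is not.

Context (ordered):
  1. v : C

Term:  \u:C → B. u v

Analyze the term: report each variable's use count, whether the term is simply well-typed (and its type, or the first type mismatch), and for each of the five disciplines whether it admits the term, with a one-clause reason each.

usage: v=1; u [bound]=1
order of uses: u, v
typing: well-typed — term : (C → B) → B
ordered: ✗ — use order u, v needs exchange
linear: ✓ — single use per variable (v, u)
affine: ✓ — no duplicate uses among v, u
relevant: ✓ — none of v, u goes unused
unrestricted: ✓ — type-checks ((C → B) → B) and nothing is barred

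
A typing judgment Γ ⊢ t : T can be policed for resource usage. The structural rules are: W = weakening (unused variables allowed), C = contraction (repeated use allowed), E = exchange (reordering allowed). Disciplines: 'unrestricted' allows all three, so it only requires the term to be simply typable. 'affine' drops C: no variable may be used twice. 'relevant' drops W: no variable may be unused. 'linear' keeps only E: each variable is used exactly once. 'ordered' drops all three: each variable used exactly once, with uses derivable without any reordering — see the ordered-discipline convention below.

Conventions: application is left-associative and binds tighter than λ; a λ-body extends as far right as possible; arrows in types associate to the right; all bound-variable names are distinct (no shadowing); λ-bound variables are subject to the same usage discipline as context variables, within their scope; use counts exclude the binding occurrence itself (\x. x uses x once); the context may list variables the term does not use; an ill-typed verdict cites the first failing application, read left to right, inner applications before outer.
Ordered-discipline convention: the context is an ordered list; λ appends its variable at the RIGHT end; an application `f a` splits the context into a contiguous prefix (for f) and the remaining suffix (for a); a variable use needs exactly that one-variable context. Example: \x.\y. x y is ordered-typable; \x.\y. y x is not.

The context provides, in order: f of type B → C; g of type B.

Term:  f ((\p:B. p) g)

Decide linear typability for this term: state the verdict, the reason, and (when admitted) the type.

yes — exactly-once usage across f, g, p; term : C
variable uses: f: 1×; g: 1×; p (bound): 1×
uses in reading order: f, p, g
typing: the term checks, with type C
per-discipline verdicts: ordered ✓; linear ✓; affine ✓; relevant ✓; unrestricted ✓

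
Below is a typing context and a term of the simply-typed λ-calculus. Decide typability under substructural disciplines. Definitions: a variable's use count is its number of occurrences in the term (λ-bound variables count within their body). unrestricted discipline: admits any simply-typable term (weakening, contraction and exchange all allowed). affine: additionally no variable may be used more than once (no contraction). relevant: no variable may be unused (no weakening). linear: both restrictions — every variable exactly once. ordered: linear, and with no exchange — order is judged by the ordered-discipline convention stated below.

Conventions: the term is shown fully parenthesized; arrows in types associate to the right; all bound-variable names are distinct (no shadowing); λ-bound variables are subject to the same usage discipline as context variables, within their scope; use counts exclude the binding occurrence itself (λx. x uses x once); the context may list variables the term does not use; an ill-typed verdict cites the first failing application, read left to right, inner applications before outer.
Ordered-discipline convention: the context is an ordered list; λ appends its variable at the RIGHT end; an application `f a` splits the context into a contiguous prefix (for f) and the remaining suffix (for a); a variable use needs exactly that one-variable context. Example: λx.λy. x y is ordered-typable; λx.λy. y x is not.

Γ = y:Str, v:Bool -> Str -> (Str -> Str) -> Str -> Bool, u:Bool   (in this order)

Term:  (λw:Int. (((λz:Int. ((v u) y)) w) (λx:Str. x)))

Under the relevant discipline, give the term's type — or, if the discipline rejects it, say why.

not well-typed under relevant — z never used (weakening)
use counts: y ×1; v ×1; u ×1; w [bound] ×1; z [bound] ×0; x [bound] ×1
use order (left to right): v, u, y, w, x
typing: ✓ — Int -> Str -> Bool
per-discipline verdicts: ordered ✗ · linear ✗ · affine ✓ · relevant ✗ · unrestricted ✓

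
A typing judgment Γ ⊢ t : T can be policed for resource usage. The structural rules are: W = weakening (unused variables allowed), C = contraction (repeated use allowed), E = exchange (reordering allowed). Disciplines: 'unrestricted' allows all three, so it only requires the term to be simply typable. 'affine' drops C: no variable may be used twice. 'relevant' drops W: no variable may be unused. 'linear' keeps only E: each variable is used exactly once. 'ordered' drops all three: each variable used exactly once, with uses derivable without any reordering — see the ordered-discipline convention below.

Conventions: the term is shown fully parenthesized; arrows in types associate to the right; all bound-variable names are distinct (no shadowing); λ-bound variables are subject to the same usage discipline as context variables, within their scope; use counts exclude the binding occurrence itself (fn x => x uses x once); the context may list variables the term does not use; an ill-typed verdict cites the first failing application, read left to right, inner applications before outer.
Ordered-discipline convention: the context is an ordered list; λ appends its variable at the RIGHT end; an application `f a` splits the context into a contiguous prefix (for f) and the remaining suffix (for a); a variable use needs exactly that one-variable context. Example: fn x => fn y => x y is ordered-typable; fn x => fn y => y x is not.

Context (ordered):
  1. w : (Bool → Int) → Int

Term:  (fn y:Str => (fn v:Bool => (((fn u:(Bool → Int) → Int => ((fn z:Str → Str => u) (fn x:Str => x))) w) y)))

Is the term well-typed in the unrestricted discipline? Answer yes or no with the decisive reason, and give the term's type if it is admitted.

no — fails simple typing
use counts: w: 1; y (λ-bound): 1; v (λ-bound): 0; u (λ-bound): 1; z (λ-bound): 0; x (λ-bound): 1
uses in reading order: u, x, w, y
typing: ill-typed: a function awaiting Bool → Int gets Str
summary: ordered ✗ | linear ✗ | affine ✗ | relevant ✗ | unrestricted ✗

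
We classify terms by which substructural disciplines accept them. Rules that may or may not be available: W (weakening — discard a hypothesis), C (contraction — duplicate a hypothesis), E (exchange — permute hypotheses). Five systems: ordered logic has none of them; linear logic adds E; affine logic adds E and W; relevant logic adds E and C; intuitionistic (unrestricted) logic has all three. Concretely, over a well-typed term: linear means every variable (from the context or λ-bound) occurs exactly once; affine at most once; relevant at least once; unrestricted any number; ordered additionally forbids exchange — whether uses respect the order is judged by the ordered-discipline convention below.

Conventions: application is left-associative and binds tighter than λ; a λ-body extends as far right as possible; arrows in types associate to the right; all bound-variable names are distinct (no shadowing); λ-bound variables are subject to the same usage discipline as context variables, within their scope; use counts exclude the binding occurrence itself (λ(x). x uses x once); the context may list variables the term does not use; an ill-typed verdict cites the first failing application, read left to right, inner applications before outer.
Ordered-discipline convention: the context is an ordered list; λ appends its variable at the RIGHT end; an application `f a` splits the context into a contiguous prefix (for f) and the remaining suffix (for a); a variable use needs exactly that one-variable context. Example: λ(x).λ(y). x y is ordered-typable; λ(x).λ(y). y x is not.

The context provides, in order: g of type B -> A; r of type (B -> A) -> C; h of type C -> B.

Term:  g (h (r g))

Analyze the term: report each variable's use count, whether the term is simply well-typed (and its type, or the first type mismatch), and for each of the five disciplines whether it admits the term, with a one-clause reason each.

use counts: g=2; r=1; h=1
use order (left to right): g, h, r, g
typing: well-typed — term : A
ordered: ✗, repeated use of g ×2
linear: ✗, repeated use of g ×2
affine: ✗, repeated use of g ×2
relevant: ✓, g, r, h: all used, weakening unneeded
unrestricted: ✓, simply typable at A; W, C, E all held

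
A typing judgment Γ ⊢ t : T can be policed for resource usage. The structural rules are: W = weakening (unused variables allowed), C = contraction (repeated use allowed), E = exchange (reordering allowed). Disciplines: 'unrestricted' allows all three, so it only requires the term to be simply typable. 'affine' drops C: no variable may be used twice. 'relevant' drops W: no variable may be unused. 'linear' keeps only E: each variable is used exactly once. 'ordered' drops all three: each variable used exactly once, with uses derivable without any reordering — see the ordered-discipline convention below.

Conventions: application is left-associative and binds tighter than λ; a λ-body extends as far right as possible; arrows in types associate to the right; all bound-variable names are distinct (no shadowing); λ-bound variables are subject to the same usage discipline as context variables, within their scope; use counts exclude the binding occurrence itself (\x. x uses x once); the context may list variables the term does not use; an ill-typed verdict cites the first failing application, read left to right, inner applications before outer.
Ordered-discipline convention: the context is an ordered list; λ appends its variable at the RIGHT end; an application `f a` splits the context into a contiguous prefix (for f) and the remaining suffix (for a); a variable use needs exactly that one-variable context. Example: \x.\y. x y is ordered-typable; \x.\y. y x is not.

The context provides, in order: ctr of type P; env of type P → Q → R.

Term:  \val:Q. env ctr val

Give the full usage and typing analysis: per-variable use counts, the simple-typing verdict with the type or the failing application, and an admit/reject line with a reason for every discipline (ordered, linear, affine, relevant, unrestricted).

counts: ctr ×1; env ×1; val [bound] ×1
use order (left to right): env, ctr, val
typing: well-typed — term : Q → R
ordered: ✗, no ordered split (uses run env, ctr, val)
linear: ✓, exactly-once usage across ctr, env, val
affine: ✓, no duplicate uses among ctr, env, val
relevant: ✓, every one of ctr, env, val appears
unrestricted: ✓, well-typed at Q → R; no restrictions here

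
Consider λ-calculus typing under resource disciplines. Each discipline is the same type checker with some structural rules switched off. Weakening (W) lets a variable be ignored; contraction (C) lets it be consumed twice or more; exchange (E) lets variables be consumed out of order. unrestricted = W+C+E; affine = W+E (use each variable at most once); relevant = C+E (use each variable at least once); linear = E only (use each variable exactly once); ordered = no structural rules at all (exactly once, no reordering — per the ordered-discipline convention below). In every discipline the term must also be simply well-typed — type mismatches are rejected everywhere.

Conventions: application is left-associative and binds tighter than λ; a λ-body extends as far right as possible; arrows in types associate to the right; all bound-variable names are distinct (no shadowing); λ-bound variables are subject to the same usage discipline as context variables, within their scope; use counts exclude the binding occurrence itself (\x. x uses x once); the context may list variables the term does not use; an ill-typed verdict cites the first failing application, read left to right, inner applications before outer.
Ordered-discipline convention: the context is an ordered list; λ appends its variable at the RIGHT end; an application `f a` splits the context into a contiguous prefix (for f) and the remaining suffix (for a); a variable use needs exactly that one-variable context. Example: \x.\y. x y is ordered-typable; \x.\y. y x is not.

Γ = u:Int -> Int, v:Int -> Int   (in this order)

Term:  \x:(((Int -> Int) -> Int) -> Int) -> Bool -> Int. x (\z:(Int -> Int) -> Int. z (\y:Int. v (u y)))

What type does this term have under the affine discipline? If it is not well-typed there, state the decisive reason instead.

term : ((((Int -> Int) -> Int) -> Int) -> Bool -> Int) -> Bool -> Int
variable uses: u: 1×, v: 1×, x (bound): 1×, z (bound): 1×, y (bound): 1×
order of uses: x, z, v, u, y
typing: the term checks, with type ((((Int -> Int) -> Int) -> Int) -> Bool -> Int) -> Bool -> Int
per-discipline verdicts: ordered ✗; linear ✓; affine ✓; relevant ✓; unrestricted ✓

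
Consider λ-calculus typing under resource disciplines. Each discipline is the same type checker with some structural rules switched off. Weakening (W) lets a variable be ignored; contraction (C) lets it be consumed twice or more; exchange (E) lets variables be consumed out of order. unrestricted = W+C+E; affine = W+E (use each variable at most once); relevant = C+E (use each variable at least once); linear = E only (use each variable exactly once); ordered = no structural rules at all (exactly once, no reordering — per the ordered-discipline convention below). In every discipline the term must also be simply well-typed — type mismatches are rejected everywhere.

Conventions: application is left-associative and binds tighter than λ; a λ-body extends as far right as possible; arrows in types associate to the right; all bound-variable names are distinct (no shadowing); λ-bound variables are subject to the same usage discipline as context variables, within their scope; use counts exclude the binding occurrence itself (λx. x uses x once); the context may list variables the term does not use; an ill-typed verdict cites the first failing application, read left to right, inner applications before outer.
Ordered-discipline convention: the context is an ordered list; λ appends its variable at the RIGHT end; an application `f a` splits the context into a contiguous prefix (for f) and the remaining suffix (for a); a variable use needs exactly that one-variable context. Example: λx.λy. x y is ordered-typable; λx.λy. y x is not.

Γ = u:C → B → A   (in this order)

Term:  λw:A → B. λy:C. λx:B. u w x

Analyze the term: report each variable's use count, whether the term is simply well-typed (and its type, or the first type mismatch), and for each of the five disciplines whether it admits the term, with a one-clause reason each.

use counts: u=1; w [bound]=1; y [bound]=0; x [bound]=1
order of uses: u, w, x
typing: ill-typed: an argument A → B mismatches the expected C
ordered: ✗, a type mismatch blocks all five
linear: ✗, the type mismatch rejects it
affine: ✗, not simply typable
relevant: ✗, fails simple typing
unrestricted: ✗, a type mismatch blocks all five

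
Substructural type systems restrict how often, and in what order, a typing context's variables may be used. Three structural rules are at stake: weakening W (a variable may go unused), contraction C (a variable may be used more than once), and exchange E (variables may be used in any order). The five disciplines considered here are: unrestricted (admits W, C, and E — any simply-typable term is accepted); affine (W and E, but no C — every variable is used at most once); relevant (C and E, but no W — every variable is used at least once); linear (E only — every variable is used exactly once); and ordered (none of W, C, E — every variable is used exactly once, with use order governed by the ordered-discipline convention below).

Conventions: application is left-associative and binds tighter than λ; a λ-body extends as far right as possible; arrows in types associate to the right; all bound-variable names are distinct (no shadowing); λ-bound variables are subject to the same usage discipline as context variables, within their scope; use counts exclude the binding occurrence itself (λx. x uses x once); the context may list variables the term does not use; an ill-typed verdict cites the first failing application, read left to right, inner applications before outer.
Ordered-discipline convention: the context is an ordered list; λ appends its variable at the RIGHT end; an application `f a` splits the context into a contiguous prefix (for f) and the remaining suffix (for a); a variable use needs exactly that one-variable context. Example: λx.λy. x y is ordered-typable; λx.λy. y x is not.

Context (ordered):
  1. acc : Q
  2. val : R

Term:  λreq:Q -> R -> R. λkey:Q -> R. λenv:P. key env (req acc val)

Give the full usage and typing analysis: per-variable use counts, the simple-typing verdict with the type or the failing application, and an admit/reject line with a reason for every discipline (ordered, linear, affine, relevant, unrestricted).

counts: acc: 1, val: 1, req (λ-bound): 1, key (λ-bound): 1, env (λ-bound): 1
order of uses: key, env, req, acc, val
typing: ill-typed: an argument P mismatches the expected Q
ordered ✗ (a type mismatch blocks all five)
linear ✗ (the type mismatch rejects it)
affine ✗ (not simply typable)
relevant ✗ (fails simple typing)
unrestricted ✗ (a type mismatch blocks all five)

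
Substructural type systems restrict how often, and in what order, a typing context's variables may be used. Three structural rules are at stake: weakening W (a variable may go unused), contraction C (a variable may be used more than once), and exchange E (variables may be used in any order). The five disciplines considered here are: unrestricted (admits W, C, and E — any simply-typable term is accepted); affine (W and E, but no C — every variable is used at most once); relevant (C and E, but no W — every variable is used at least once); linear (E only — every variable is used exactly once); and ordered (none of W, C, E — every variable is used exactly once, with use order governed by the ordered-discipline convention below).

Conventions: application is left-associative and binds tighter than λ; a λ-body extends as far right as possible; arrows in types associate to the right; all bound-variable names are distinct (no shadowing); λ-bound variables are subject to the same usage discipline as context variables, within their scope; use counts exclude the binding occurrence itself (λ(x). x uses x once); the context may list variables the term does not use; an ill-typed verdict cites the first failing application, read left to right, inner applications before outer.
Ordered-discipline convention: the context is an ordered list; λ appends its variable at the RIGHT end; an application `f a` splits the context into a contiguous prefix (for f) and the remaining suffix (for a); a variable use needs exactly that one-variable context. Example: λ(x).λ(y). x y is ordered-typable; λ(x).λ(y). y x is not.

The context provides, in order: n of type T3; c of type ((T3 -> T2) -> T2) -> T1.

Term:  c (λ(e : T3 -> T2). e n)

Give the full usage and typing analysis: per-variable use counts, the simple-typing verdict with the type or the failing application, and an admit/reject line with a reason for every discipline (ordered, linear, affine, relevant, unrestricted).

usage: n=1, c=1, e (λ-bound)=1
left-to-right use order: c, e, n
typing: well-typed — term : T1
ordered ✗ (no ordered split (uses run c, e, n))
linear ✓ (exactly-once usage across n, c, e)
affine ✓ (n, c, e: no repeats, contraction unneeded)
relevant ✓ (n, c, e: all used, weakening unneeded)
unrestricted ✓ (type-checks (T1) and nothing is barred)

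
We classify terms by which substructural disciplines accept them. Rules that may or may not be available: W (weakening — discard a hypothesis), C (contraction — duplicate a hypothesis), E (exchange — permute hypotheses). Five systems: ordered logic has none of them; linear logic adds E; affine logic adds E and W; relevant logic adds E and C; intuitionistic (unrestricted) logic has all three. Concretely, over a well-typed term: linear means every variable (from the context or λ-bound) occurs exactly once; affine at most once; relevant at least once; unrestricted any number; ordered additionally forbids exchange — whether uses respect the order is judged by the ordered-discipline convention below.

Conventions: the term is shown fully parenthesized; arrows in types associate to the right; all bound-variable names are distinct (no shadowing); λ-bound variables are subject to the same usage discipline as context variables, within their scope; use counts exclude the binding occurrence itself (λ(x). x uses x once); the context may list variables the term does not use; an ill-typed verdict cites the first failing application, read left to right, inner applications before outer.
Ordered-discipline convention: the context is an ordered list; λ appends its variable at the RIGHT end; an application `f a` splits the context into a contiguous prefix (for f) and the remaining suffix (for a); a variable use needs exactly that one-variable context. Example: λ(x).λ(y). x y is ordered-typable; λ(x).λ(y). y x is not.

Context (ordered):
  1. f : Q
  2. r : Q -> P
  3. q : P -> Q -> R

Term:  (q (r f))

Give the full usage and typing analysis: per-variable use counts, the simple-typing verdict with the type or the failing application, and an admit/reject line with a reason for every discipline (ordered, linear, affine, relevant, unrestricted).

usage: f: 1×; r: 1×; q: 1×
order of uses: q, r, f
typing: well-typed — term : Q -> R
ordered: ✗ — no contiguous prefix/suffix split fits q, r, f
linear: ✓ — exactly-once usage across f, r, q
affine: ✓ — at most one use each (f, r, q)
relevant: ✓ — none of f, r, q goes unused
unrestricted: ✓ — simply typable at Q -> R; W, C, E all held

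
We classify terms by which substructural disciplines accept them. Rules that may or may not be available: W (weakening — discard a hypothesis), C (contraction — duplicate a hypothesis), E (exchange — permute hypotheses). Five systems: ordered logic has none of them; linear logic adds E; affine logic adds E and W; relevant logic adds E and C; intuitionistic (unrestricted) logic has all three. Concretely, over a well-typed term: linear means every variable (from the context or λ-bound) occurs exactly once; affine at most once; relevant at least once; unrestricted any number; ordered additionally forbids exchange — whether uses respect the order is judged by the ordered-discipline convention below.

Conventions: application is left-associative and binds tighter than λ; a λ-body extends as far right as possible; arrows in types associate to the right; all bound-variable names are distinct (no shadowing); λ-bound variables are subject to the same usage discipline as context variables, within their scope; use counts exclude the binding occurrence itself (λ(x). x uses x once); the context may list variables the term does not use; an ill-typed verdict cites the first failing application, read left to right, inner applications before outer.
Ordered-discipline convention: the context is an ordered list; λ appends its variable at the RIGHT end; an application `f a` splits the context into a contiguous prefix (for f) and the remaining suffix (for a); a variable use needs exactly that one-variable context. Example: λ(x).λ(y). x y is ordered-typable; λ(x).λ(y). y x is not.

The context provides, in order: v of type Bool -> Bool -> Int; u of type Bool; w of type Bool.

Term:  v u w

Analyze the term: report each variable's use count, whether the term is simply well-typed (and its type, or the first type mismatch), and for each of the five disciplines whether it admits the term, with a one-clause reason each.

usage: v: 1; u: 1; w: 1
use order (left to right): v, u, w
typing: the term checks, with type Int
ordered: ✓, v, u, w once each; derivable with no W/C/E
linear: ✓, v, u, w: one use apiece
affine: ✓, at most one use each (v, u, w)
relevant: ✓, at least one use each (v, u, w)
unrestricted: ✓, type-checks (Int) and nothing is barred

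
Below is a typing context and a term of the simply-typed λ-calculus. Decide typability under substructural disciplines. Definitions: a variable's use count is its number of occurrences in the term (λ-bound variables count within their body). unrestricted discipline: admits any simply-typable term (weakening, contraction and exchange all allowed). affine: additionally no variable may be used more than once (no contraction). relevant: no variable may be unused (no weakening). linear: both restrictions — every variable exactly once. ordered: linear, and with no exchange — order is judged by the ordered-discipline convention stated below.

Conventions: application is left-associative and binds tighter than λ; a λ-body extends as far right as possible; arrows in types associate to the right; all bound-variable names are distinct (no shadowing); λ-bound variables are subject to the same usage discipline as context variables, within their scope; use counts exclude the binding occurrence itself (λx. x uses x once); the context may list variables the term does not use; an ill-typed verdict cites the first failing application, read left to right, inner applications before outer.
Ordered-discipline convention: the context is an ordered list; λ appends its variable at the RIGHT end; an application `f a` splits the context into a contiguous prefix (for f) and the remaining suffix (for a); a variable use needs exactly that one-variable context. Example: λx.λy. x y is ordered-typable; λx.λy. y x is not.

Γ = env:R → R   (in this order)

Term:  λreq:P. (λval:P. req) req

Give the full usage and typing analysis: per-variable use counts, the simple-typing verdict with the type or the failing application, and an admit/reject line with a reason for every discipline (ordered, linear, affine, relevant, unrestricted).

usage: env=0; req [bound]=2; val [bound]=0
use order (left to right): req, req
typing: the term checks, with type P → P
ordered ✗ (repeated use of req ×2; unused: env, val — weakening required)
linear ✗ (repeated use of req ×2; unused: env, val — weakening required)
affine ✗ (repeated use of req ×2)
relevant ✗ (unused: env, val — weakening required)
unrestricted ✓ (typability at P → P is all that's needed)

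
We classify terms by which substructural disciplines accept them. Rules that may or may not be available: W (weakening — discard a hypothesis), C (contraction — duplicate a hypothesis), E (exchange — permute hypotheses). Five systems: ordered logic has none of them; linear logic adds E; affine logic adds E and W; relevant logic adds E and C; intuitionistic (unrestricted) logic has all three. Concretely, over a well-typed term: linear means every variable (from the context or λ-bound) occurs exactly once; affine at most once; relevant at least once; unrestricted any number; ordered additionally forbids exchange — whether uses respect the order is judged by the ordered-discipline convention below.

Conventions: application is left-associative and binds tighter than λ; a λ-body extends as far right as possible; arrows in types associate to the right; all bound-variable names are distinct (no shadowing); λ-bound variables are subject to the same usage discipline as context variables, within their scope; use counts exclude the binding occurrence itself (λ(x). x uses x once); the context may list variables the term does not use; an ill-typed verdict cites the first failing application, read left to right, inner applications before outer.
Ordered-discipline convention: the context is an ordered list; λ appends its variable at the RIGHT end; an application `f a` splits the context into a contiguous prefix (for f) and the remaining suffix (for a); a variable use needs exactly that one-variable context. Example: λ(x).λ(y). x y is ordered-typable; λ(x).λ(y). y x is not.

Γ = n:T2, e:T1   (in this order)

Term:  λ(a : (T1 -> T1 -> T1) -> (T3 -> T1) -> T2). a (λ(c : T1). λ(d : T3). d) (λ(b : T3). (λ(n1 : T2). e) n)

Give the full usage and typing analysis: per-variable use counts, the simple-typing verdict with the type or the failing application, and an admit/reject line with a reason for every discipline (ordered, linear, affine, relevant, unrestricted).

use counts: n: 1; e: 1; a (λ-bound): 1; c (λ-bound): 0; d (λ-bound): 1; b (λ-bound): 0; n1 (λ-bound): 0
uses in reading order: a, d, e, n
typing: ill-typed: an application expects T1 -> T1 -> T1 but receives T1 -> T3 -> T3
ordered: ✗ — a type mismatch blocks all five
linear: ✗ — the type mismatch rejects it
affine: ✗ — not simply typable
relevant: ✗ — fails simple typing
unrestricted: ✗ — a type mismatch blocks all five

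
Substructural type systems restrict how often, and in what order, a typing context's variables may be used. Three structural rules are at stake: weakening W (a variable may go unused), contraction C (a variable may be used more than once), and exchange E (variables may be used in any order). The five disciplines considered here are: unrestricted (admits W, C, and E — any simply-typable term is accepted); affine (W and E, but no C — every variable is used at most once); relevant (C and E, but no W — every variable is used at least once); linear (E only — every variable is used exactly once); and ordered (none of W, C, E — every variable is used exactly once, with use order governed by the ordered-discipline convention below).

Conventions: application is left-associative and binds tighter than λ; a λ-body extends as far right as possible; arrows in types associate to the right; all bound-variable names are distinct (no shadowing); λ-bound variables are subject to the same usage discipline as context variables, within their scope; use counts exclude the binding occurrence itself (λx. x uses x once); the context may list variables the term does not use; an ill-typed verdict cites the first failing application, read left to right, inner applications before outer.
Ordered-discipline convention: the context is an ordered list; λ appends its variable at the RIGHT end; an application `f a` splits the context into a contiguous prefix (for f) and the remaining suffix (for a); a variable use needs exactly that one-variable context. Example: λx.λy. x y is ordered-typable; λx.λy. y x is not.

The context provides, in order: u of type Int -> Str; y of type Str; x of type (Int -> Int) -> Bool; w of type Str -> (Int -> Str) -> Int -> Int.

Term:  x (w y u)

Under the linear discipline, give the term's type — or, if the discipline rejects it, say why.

term : Bool
usage: u ×1, y ×1, x ×1, w ×1
order of uses: x, w, y, u
typing: well-typed at Bool
summary: ordered ✗ | linear ✓ | affine ✓ | relevant ✓ | unrestricted ✓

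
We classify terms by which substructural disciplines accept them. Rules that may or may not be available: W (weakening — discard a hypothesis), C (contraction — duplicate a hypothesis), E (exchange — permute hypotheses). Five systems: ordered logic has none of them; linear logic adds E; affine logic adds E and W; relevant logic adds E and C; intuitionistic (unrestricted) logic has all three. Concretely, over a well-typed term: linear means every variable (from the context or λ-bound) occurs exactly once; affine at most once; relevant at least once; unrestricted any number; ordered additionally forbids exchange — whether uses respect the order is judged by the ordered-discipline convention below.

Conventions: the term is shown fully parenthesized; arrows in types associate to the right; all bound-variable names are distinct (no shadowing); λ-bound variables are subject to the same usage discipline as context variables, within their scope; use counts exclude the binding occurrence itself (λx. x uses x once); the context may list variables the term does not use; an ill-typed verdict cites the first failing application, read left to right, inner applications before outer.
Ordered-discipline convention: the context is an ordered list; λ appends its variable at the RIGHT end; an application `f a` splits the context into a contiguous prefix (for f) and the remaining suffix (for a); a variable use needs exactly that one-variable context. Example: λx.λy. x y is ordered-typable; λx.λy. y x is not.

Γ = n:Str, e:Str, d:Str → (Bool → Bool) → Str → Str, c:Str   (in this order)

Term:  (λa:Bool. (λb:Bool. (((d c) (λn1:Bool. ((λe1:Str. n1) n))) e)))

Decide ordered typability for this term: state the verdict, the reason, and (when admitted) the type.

no — a, b, e1 left unused
usage: n: 1; e: 1; d: 1; c: 1; a (bound): 0; b (bound): 0; n1 (bound): 1; e1 (bound): 0
use order (left to right): d, c, n1, n, e
typing: ✓ — Bool → Bool → Str
summary: ordered ✗; linear ✗; affine ✓; relevant ✗; unrestricted ✓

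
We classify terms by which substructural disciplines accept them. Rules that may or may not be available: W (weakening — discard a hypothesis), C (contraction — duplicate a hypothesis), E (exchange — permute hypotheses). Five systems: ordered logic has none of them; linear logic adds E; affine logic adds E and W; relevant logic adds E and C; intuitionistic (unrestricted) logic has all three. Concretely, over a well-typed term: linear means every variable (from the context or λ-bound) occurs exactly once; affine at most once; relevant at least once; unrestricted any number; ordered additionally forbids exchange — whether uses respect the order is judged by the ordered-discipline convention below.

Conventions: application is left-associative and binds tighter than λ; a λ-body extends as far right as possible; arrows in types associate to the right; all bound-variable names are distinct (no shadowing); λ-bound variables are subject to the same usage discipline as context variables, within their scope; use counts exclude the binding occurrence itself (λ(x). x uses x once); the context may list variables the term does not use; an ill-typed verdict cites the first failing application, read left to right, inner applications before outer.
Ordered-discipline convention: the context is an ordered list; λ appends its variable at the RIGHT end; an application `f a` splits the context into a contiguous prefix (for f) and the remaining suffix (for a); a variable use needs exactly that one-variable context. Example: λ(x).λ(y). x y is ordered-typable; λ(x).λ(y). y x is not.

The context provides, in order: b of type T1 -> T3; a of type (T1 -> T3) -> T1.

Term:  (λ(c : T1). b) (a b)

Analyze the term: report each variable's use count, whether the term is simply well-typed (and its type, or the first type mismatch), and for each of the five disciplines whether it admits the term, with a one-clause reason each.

variable uses: b=2; a=1; c (λ-bound)=0
uses in reading order: b, a, b
typing: ✓ — T1 -> T3
ordered ✗ (repeated use of b ×2; unused: c — weakening required)
linear ✗ (repeated use of b ×2; unused: c — weakening required)
affine ✗ (repeated use of b ×2)
relevant ✗ (unused: c — weakening required)
unrestricted ✓ (simply typable at T1 -> T3; W, C, E all held)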